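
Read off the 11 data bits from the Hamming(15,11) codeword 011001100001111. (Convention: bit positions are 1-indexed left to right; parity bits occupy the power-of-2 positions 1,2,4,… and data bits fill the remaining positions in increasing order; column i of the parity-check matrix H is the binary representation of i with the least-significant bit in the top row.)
Parity bits occupy power-of-2 positions; data bits are at positions {3,5,6,7,9,10,11,12,13,14,15} (1-indexed).
Extract: c[3]=1 c[5]=0 c[6]=1 c[7]=1 c[9]=0 c[10]=0 c[11]=0 c[12]=1 c[13]=1 c[14]=1 c[15]=1
Data = 10110001111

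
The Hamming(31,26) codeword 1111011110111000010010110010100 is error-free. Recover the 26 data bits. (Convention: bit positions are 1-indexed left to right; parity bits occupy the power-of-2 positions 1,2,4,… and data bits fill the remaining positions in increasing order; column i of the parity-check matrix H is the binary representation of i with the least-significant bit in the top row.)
Parity bits occupy power-of-2 positions; data bits are at positions {3,5,6,7,9,10,11,12,13,14,15,17,18,19,20,21,22,23,24,25,26,27,28,29,30,31} (1-indexed).
Extract: c[3]=1 c[5]=0 c[6]=1 c[7]=1 c[9]=1 c[10]=0 c[11]=1 c[12]=1 c[13]=1 c[14]=0 c[15]=0 c[17]=0 c[18]=1 c[19]=0 c[20]=0 c[21]=1 c[22]=0 c[23]=1 c[24]=1 c[25]=0 c[26]=0 c[27]=1 c[28]=0 c[29]=1 c[30]=0 c[31]=0
Data = 10111011100010010110010100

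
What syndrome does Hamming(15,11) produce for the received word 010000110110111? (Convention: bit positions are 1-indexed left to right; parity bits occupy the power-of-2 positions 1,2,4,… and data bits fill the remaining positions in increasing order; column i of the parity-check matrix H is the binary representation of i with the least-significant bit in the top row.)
Syndrome s = H · r^T (mod 2), r = 010000110110111:
  s[0] = (101010101010101)·(010000110110111) mod 2 = 0+0+0+0+0+0+1+0+0+0+1+0+1+0+1 mod 2 = 0
  s[1] = (011001100110011)·(010000110110111) mod 2 = 0+1+0+0+0+0+1+0+0+1+1+0+0+1+1 mod 2 = 0
  s[2] = (000111100001111)·(010000110110111) mod 2 = 0+0+0+0+0+0+1+0+0+0+0+0+1+1+1 mod 2 = 0
  s[3] = (000000011111111)·(010000110110111) mod 2 = 0+0+0+0+0+0+0+1+0+1+1+0+1+1+1 mod 2 = 0
Syndrome = 0000
s = 0: no error detected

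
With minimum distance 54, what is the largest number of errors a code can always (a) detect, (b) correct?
(a) Detection requires d_min ≥ e+1, so e ≤ d_min − 1 = 53.
(b) Correction requires d_min ≥ 2t+1, so t ≤ ⌊(d_min − 1)/2⌋ = ⌊53/2⌋ = 26.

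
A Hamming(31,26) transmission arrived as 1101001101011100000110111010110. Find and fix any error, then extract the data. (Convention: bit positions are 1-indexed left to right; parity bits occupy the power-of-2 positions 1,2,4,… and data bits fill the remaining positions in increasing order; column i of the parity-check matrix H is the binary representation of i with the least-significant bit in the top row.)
Syndrome s = H · r^T (mod 2), r = 1101001101011100000110111010110:
  s[0] = (1010101010101010101010101010101)·(1101001101011100000110111010110) mod 2 = 1+0+0+0+0+0+1+0+0+0+0+0+1+0+0+0+0+0+0+0+1+0+1+0+1+0+1+0+1+0+0 mod 2 = 0
  s[1] = (0110011001100110011001100110011)·(1101001101011100000110111010110) mod 2 = 0+1+0+0+0+0+1+0+0+1+0+0+0+1+0+0+0+0+0+0+0+0+1+0+0+0+1+0+0+1+0 mod 2 = 1
  s[2] = (0001111000011110000111100001111)·(1101001101011100000110111010110) mod 2 = 0+0+0+1+0+0+1+0+0+0+0+1+1+1+0+0+0+0+0+1+1+0+1+0+0+0+0+0+1+1+0 mod 2 = 0
  s[3] = (0000000111111110000000011111111)·(1101001101011100000110111010110) mod 2 = 0+0+0+0+0+0+0+1+0+1+0+1+1+1+0+0+0+0+0+0+0+0+0+1+1+0+1+0+1+1+0 mod 2 = 0
  s[4] = (0000000000000001111111111111111)·(1101001101011100000110111010110) mod 2 = 0+0+0+0+0+0+0+0+0+0+0+0+0+0+0+0+0+0+0+1+1+0+1+1+1+0+1+0+1+1+0 mod 2 = 0
Syndrome = 01000
Column 2 of H equals this syndrome → error at bit 2 (1-indexed).
Flip bit 2: 1101001101011100000110111010110 → 1001001101011100000110111010110
Extract data bits at positions {3,5,6,7,9,10,11,12,13,14,15,17,18,19,20,21,22,23,24,25,26,27,28,29,30,31}: 00010101110000110111010110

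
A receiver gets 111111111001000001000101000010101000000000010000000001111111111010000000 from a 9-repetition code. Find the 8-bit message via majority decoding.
Split into 9-bit blocks and majority-vote each:
  block 1 = 111111111: 9 ones, 0 zeros → 1
  block 2 = 001000001: 2 ones, 7 zeros → 0
  block 3 = 000101000: 2 ones, 7 zeros → 0
  block 4 = 010101000: 3 ones, 6 zeros → 0
  block 5 = 000000010: 1 ones, 8 zeros → 0
  block 6 = 000000001: 1 ones, 8 zeros → 0
  block 7 = 111111111: 9 ones, 0 zeros → 1
  block 8 = 010000000: 1 ones, 8 zeros → 0
Decoded = 10000010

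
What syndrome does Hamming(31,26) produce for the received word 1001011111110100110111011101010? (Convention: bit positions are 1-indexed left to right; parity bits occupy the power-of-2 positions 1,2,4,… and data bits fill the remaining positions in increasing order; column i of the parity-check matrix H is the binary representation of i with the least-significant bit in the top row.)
Syndrome s = H · r^T (mod 2), r = 1001011111110100110111011101010:
  s[0] = (1010101010101010101010101010101)·(1001011111110100110111011101010) mod 2 = 1+0+0+0+0+0+1+0+1+0+1+0+0+0+0+0+1+0+0+0+1+0+0+0+1+0+0+0+0+0+0 mod 2 = 1
  s[1] = (0110011001100110011001100110011)·(1001011111110100110111011101010) mod 2 = 0+0+0+0+0+1+1+0+0+1+1+0+0+1+0+0+0+1+0+0+0+1+0+0+0+1+0+0+0+1+0 mod 2 = 1
  s[2] = (0001111000011110000111100001111)·(1001011111110100110111011101010) mod 2 = 0+0+0+1+0+1+1+0+0+0+0+1+0+1+0+0+0+0+0+1+1+1+0+0+0+0+0+1+0+1+0 mod 2 = 0
  s[3] = (0000000111111110000000011111111)·(1001011111110100110111011101010) mod 2 = 0+0+0+0+0+0+0+1+1+1+1+1+0+1+0+0+0+0+0+0+0+0+0+1+1+1+0+1+0+1+0 mod 2 = 1
  s[4] = (0000000000000001111111111111111)·(1001011111110100110111011101010) mod 2 = 0+0+0+0+0+0+0+0+0+0+0+0+0+0+0+0+1+1+0+1+1+1+0+1+1+1+0+1+0+1+0 mod 2 = 0
Syndrome = 11010
Non-zero syndrome: error at position 11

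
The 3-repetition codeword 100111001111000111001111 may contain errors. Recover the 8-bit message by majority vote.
Split into 3-bit blocks and majority-vote each:
  block 1 = 100: 1 ones, 2 zeros → 0
  block 2 = 111: 3 ones, 0 zeros → 1
  block 3 = 001: 1 ones, 2 zeros → 0
  block 4 = 111: 3 ones, 0 zeros → 1
  block 5 = 000: 0 ones, 3 zeros → 0
  block 6 = 111: 3 ones, 0 zeros → 1
  block 7 = 001: 1 ones, 2 zeros → 0
  block 8 = 111: 3 ones, 0 zeros → 1
Decoded = 01010101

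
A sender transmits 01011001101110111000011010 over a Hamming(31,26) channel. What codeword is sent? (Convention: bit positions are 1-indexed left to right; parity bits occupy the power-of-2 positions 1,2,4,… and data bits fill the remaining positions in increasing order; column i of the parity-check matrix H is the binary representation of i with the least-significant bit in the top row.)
Codeword c = d · G (mod 2), d = 01011001101110111000011010:
  c[0] = d·G[:,0] = (01011001101110111000011010)·(11011010101101010101010101) mod 2 = 0+1+0+1+1+0+0+0+1+0+1+1+0+0+0+1+0+0+0+0+0+1+0+0+0+0 mod 2 = 0
  c[1] = d·G[:,1] = (01011001101110111000011010)·(10110110011011001100110011) mod 2 = 0+0+0+1+0+0+0+0+0+0+1+0+1+0+0+0+1+0+0+0+0+1+0+0+1+0 mod 2 = 0
  c[2] = d·G[:,2] = (01011001101110111000011010)·(10000000000000000000000000) mod 2 = 0+0+0+0+0+0+0+0+0+0+0+0+0+0+0+0+0+0+0+0+0+0+0+0+0+0 mod 2 = 0
  c[3] = d·G[:,3] = (01011001101110111000011010)·(01110001111000111100001111) mod 2 = 0+1+0+1+0+0+0+1+1+0+1+0+0+0+1+1+1+0+0+0+0+0+1+0+1+0 mod 2 = 0
  c[4] = d·G[:,4] = (01011001101110111000011010)·(01000000000000000000000000) mod 2 = 0+1+0+0+0+0+0+0+0+0+0+0+0+0+0+0+0+0+0+0+0+0+0+0+0+0 mod 2 = 1
  c[5] = d·G[:,5] = (01011001101110111000011010)·(00100000000000000000000000) mod 2 = 0+0+0+0+0+0+0+0+0+0+0+0+0+0+0+0+0+0+0+0+0+0+0+0+0+0 mod 2 = 0
  c[6] = d·G[:,6] = (01011001101110111000011010)·(00010000000000000000000000) mod 2 = 0+0+0+1+0+0+0+0+0+0+0+0+0+0+0+0+0+0+0+0+0+0+0+0+0+0 mod 2 = 1
  c[7] = d·G[:,7] = (01011001101110111000011010)·(00001111111000000011111111) mod 2 = 0+0+0+0+1+0+0+1+1+0+1+0+0+0+0+0+0+0+0+0+0+1+1+0+1+0 mod 2 = 1
  c[8] = d·G[:,8] = (01011001101110111000011010)·(00001000000000000000000000) mod 2 = 0+0+0+0+1+0+0+0+0+0+0+0+0+0+0+0+0+0+0+0+0+0+0+0+0+0 mod 2 = 1
  c[9] = d·G[:,9] = (01011001101110111000011010)·(00000100000000000000000000) mod 2 = 0+0+0+0+0+0+0+0+0+0+0+0+0+0+0+0+0+0+0+0+0+0+0+0+0+0 mod 2 = 0
  c[10] = d·G[:,10] = (01011001101110111000011010)·(00000010000000000000000000) mod 2 = 0+0+0+0+0+0+0+0+0+0+0+0+0+0+0+0+0+0+0+0+0+0+0+0+0+0 mod 2 = 0
  c[11] = d·G[:,11] = (01011001101110111000011010)·(00000001000000000000000000) mod 2 = 0+0+0+0+0+0+0+1+0+0+0+0+0+0+0+0+0+0+0+0+0+0+0+0+0+0 mod 2 = 1
  c[12] = d·G[:,12] = (01011001101110111000011010)·(00000000100000000000000000) mod 2 = 0+0+0+0+0+0+0+0+1+0+0+0+0+0+0+0+0+0+0+0+0+0+0+0+0+0 mod 2 = 1
  c[13] = d·G[:,13] = (01011001101110111000011010)·(00000000010000000000000000) mod 2 = 0+0+0+0+0+0+0+0+0+0+0+0+0+0+0+0+0+0+0+0+0+0+0+0+0+0 mod 2 = 0
  c[14] = d·G[:,14] = (01011001101110111000011010)·(00000000001000000000000000) mod 2 = 0+0+0+0+0+0+0+0+0+0+1+0+0+0+0+0+0+0+0+0+0+0+0+0+0+0 mod 2 = 1
  c[15] = d·G[:,15] = (01011001101110111000011010)·(00000000000111111111111111) mod 2 = 0+0+0+0+0+0+0+0+0+0+0+1+1+0+1+1+1+0+0+0+0+1+1+0+1+0 mod 2 = 0
  c[16] = d·G[:,16] = (01011001101110111000011010)·(00000000000100000000000000) mod 2 = 0+0+0+0+0+0+0+0+0+0+0+1+0+0+0+0+0+0+0+0+0+0+0+0+0+0 mod 2 = 1
  c[17] = d·G[:,17] = (01011001101110111000011010)·(00000000000010000000000000) mod 2 = 0+0+0+0+0+0+0+0+0+0+0+0+1+0+0+0+0+0+0+0+0+0+0+0+0+0 mod 2 = 1
  c[18] = d·G[:,18] = (01011001101110111000011010)·(00000000000001000000000000) mod 2 = 0+0+0+0+0+0+0+0+0+0+0+0+0+0+0+0+0+0+0+0+0+0+0+0+0+0 mod 2 = 0
  c[19] = d·G[:,19] = (01011001101110111000011010)·(00000000000000100000000000) mod 2 = 0+0+0+0+0+0+0+0+0+0+0+0+0+0+1+0+0+0+0+0+0+0+0+0+0+0 mod 2 = 1
  c[20] = d·G[:,20] = (01011001101110111000011010)·(00000000000000010000000000) mod 2 = 0+0+0+0+0+0+0+0+0+0+0+0+0+0+0+1+0+0+0+0+0+0+0+0+0+0 mod 2 = 1
  c[21] = d·G[:,21] = (01011001101110111000011010)·(00000000000000001000000000) mod 2 = 0+0+0+0+0+0+0+0+0+0+0+0+0+0+0+0+1+0+0+0+0+0+0+0+0+0 mod 2 = 1
  c[22] = d·G[:,22] = (01011001101110111000011010)·(00000000000000000100000000) mod 2 = 0+0+0+0+0+0+0+0+0+0+0+0+0+0+0+0+0+0+0+0+0+0+0+0+0+0 mod 2 = 0
  c[23] = d·G[:,23] = (01011001101110111000011010)·(00000000000000000010000000) mod 2 = 0+0+0+0+0+0+0+0+0+0+0+0+0+0+0+0+0+0+0+0+0+0+0+0+0+0 mod 2 = 0
  c[24] = d·G[:,24] = (01011001101110111000011010)·(00000000000000000001000000) mod 2 = 0+0+0+0+0+0+0+0+0+0+0+0+0+0+0+0+0+0+0+0+0+0+0+0+0+0 mod 2 = 0
  c[25] = d·G[:,25] = (01011001101110111000011010)·(00000000000000000000100000) mod 2 = 0+0+0+0+0+0+0+0+0+0+0+0+0+0+0+0+0+0+0+0+0+0+0+0+0+0 mod 2 = 0
  c[26] = d·G[:,26] = (01011001101110111000011010)·(00000000000000000000010000) mod 2 = 0+0+0+0+0+0+0+0+0+0+0+0+0+0+0+0+0+0+0+0+0+1+0+0+0+0 mod 2 = 1
  c[27] = d·G[:,27] = (01011001101110111000011010)·(00000000000000000000001000) mod 2 = 0+0+0+0+0+0+0+0+0+0+0+0+0+0+0+0+0+0+0+0+0+0+1+0+0+0 mod 2 = 1
  c[28] = d·G[:,28] = (01011001101110111000011010)·(00000000000000000000000100) mod 2 = 0+0+0+0+0+0+0+0+0+0+0+0+0+0+0+0+0+0+0+0+0+0+0+0+0+0 mod 2 = 0
  c[29] = d·G[:,29] = (01011001101110111000011010)·(00000000000000000000000010) mod 2 = 0+0+0+0+0+0+0+0+0+0+0+0+0+0+0+0+0+0+0+0+0+0+0+0+1+0 mod 2 = 1
  c[30] = d·G[:,30] = (01011001101110111000011010)·(00000000000000000000000001) mod 2 = 0+0+0+0+0+0+0+0+0+0+0+0+0+0+0+0+0+0+0+0+0+0+0+0+0+0 mod 2 = 0
Codeword = 0000101110011010110111000011010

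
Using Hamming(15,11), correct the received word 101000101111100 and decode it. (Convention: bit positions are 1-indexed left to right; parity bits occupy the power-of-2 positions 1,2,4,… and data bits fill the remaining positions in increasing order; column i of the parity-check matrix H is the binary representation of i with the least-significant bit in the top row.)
Syndrome s = H · r^T (mod 2), r = 101000101111100:
  s[0] = (101010101010101)·(101000101111100) mod 2 = 1+0+1+0+0+0+1+0+1+0+1+0+1+0+0 mod 2 = 0
  s[1] = (011001100110011)·(101000101111100) mod 2 = 0+0+1+0+0+0+1+0+0+1+1+0+0+0+0 mod 2 = 0
  s[2] = (000111100001111)·(101000101111100) mod 2 = 0+0+0+0+0+0+1+0+0+0+0+1+1+0+0 mod 2 = 1
  s[3] = (000000011111111)·(101000101111100) mod 2 = 0+0+0+0+0+0+0+0+1+1+1+1+1+0+0 mod 2 = 1
Syndrome = 0011
Column 12 of H equals this syndrome → error at bit 12 (1-indexed).
Flip bit 12: 101000101111100 → 101000101110100
Extract data bits at positions {3,5,6,7,9,10,11,12,13,14,15}: 10011110100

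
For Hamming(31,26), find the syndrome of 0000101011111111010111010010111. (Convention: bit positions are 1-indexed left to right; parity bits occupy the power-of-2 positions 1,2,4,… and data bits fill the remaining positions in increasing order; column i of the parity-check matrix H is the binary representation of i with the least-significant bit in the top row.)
Syndrome s = H · r^T (mod 2), r = 0000101011111111010111010010111:
  s[0] = (1010101010101010101010101010101)·(0000101011111111010111010010111) mod 2 = 0+0+0+0+1+0+1+0+1+0+1+0+1+0+1+0+0+0+0+0+1+0+0+0+0+0+1+0+1+0+1 mod 2 = 0
  s[1] = (0110011001100110011001100110011)·(0000101011111111010111010010111) mod 2 = 0+0+0+0+0+0+1+0+0+1+1+0+0+1+1+0+0+1+0+0+0+1+0+0+0+0+1+0+0+1+1 mod 2 = 0
  s[2] = (0001111000011110000111100001111)·(0000101011111111010111010010111) mod 2 = 0+0+0+0+1+0+1+0+0+0+0+1+1+1+1+0+0+0+0+1+1+1+0+0+0+0+0+0+1+1+1 mod 2 = 0
  s[3] = (0000000111111110000000011111111)·(0000101011111111010111010010111) mod 2 = 0+0+0+0+0+0+0+0+1+1+1+1+1+1+1+0+0+0+0+0+0+0+0+1+0+0+1+0+1+1+1 mod 2 = 0
  s[4] = (0000000000000001111111111111111)·(0000101011111111010111010010111) mod 2 = 0+0+0+0+0+0+0+0+0+0+0+0+0+0+0+1+0+1+0+1+1+1+0+1+0+0+1+0+1+1+1 mod 2 = 0
Syndrome = 00000
s = 0: no error detected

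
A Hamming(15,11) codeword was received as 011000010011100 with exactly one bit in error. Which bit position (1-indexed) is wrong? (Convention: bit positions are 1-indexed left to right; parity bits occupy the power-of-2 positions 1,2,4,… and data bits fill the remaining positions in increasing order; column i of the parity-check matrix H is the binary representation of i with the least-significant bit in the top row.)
Syndrome s = H · r^T (mod 2), r = 011000010011100:
  s[0] = (101010101010101)·(011000010011100) mod 2 = 0+0+1+0+0+0+0+0+0+0+1+0+1+0+0 mod 2 = 1
  s[1] = (011001100110011)·(011000010011100) mod 2 = 0+1+1+0+0+0+0+0+0+0+1+0+0+0+0 mod 2 = 1
  s[2] = (000111100001111)·(011000010011100) mod 2 = 0+0+0+0+0+0+0+0+0+0+0+1+1+0+0 mod 2 = 0
  s[3] = (000000011111111)·(011000010011100) mod 2 = 0+0+0+0+0+0+0+1+0+0+1+1+1+0+0 mod 2 = 0
Syndrome = 1100
Column i of H is the binary representation of i, so the syndrome is the binary index of the flipped bit.
Read s = 1100 with s[0] as LSB: 1·2^0 + 1·2^1 + 0·2^2 + 0·2^3 = 3.
Error is at bit position 3.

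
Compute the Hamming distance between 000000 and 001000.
XOR = 001000, count of 1s = 1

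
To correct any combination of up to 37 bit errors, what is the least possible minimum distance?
Correcting t errors requires d_min ≥ 2t + 1 = 2·37 + 1 = 75.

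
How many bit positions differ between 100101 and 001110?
XOR = 101011, count of 1s = 4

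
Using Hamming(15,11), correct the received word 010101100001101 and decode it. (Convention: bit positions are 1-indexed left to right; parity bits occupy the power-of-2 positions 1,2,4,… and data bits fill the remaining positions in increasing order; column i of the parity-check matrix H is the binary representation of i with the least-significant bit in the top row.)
Syndrome s = H · r^T (mod 2), r = 010101100001101:
  s[0] = (101010101010101)·(010101100001101) mod 2 = 0+0+0+0+0+0+1+0+0+0+0+0+1+0+1 mod 2 = 1
  s[1] = (011001100110011)·(010101100001101) mod 2 = 0+1+0+0+0+1+1+0+0+0+0+0+0+0+1 mod 2 = 0
  s[2] = (000111100001111)·(010101100001101) mod 2 = 0+0+0+1+0+1+1+0+0+0+0+1+1+0+1 mod 2 = 0
  s[3] = (000000011111111)·(010101100001101) mod 2 = 0+0+0+0+0+0+0+0+0+0+0+1+1+0+1 mod 2 = 1
Syndrome = 1001
Column 9 of H equals this syndrome → error at bit 9 (1-indexed).
Flip bit 9: 010101100001101 → 010101101001101
Extract data bits at positions {3,5,6,7,9,10,11,12,13,14,15}: 00111001101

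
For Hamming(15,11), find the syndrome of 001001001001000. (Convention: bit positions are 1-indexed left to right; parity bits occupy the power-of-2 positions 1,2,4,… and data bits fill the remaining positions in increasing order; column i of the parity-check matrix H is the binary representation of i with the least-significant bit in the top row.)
Syndrome s = H · r^T (mod 2), r = 001001001001000:
  s[0] = (101010101010101)·(001001001001000) mod 2 = 0+0+1+0+0+0+0+0+1+0+0+0+0+0+0 mod 2 = 0
  s[1] = (011001100110011)·(001001001001000) mod 2 = 0+0+1+0+0+1+0+0+0+0+0+0+0+0+0 mod 2 = 0
  s[2] = (000111100001111)·(001001001001000) mod 2 = 0+0+0+0+0+1+0+0+0+0+0+1+0+0+0 mod 2 = 0
  s[3] = (000000011111111)·(001001001001000) mod 2 = 0+0+0+0+0+0+0+0+1+0+0+1+0+0+0 mod 2 = 0
Syndrome = 0000
s = 0: no error detected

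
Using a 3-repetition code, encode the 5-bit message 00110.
Repeat each bit 3× and concatenate:
0→000  0→000  1→111  1→111  0→000
Codeword = 000000111111000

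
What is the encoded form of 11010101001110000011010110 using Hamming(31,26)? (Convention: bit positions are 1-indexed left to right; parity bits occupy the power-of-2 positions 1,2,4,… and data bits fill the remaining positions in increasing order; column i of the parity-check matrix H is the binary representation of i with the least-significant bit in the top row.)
Codeword c = d · G (mod 2), d = 11010101001110000011010110:
  c[0] = d·G[:,0] = (11010101001110000011010110)·(11011010101101010101010101) mod 2 = 1+1+0+1+0+0+0+0+0+0+1+1+0+0+0+0+0+0+0+1+0+1+0+1+0+0 mod 2 = 0
  c[1] = d·G[:,1] = (11010101001110000011010110)·(10110110011011001100110011) mod 2 = 1+0+0+1+0+1+0+0+0+0+1+0+1+0+0+0+0+0+0+0+0+1+0+0+1+0 mod 2 = 1
  c[2] = d·G[:,2] = (11010101001110000011010110)·(10000000000000000000000000) mod 2 = 1+0+0+0+0+0+0+0+0+0+0+0+0+0+0+0+0+0+0+0+0+0+0+0+0+0 mod 2 = 1
  c[3] = d·G[:,3] = (11010101001110000011010110)·(01110001111000111100001111) mod 2 = 0+1+0+1+0+0+0+1+0+0+1+0+0+0+0+0+0+0+0+0+0+0+0+1+1+0 mod 2 = 0
  c[4] = d·G[:,4] = (11010101001110000011010110)·(01000000000000000000000000) mod 2 = 0+1+0+0+0+0+0+0+0+0+0+0+0+0+0+0+0+0+0+0+0+0+0+0+0+0 mod 2 = 1
  c[5] = d·G[:,5] = (11010101001110000011010110)·(00100000000000000000000000) mod 2 = 0+0+0+0+0+0+0+0+0+0+0+0+0+0+0+0+0+0+0+0+0+0+0+0+0+0 mod 2 = 0
  c[6] = d·G[:,6] = (11010101001110000011010110)·(00010000000000000000000000) mod 2 = 0+0+0+1+0+0+0+0+0+0+0+0+0+0+0+0+0+0+0+0+0+0+0+0+0+0 mod 2 = 1
  c[7] = d·G[:,7] = (11010101001110000011010110)·(00001111111000000011111111) mod 2 = 0+0+0+0+0+1+0+1+0+0+1+0+0+0+0+0+0+0+1+1+0+1+0+1+1+0 mod 2 = 0
  c[8] = d·G[:,8] = (11010101001110000011010110)·(00001000000000000000000000) mod 2 = 0+0+0+0+0+0+0+0+0+0+0+0+0+0+0+0+0+0+0+0+0+0+0+0+0+0 mod 2 = 0
  c[9] = d·G[:,9] = (11010101001110000011010110)·(00000100000000000000000000) mod 2 = 0+0+0+0+0+1+0+0+0+0+0+0+0+0+0+0+0+0+0+0+0+0+0+0+0+0 mod 2 = 1
  c[10] = d·G[:,10] = (11010101001110000011010110)·(00000010000000000000000000) mod 2 = 0+0+0+0+0+0+0+0+0+0+0+0+0+0+0+0+0+0+0+0+0+0+0+0+0+0 mod 2 = 0
  c[11] = d·G[:,11] = (11010101001110000011010110)·(00000001000000000000000000) mod 2 = 0+0+0+0+0+0+0+1+0+0+0+0+0+0+0+0+0+0+0+0+0+0+0+0+0+0 mod 2 = 1
  c[12] = d·G[:,12] = (11010101001110000011010110)·(00000000100000000000000000) mod 2 = 0+0+0+0+0+0+0+0+0+0+0+0+0+0+0+0+0+0+0+0+0+0+0+0+0+0 mod 2 = 0
  c[13] = d·G[:,13] = (11010101001110000011010110)·(00000000010000000000000000) mod 2 = 0+0+0+0+0+0+0+0+0+0+0+0+0+0+0+0+0+0+0+0+0+0+0+0+0+0 mod 2 = 0
  c[14] = d·G[:,14] = (11010101001110000011010110)·(00000000001000000000000000) mod 2 = 0+0+0+0+0+0+0+0+0+0+1+0+0+0+0+0+0+0+0+0+0+0+0+0+0+0 mod 2 = 1
  c[15] = d·G[:,15] = (11010101001110000011010110)·(00000000000111111111111111) mod 2 = 0+0+0+0+0+0+0+0+0+0+0+1+1+0+0+0+0+0+1+1+0+1+0+1+1+0 mod 2 = 1
  c[16] = d·G[:,16] = (11010101001110000011010110)·(00000000000100000000000000) mod 2 = 0+0+0+0+0+0+0+0+0+0+0+1+0+0+0+0+0+0+0+0+0+0+0+0+0+0 mod 2 = 1
  c[17] = d·G[:,17] = (11010101001110000011010110)·(00000000000010000000000000) mod 2 = 0+0+0+0+0+0+0+0+0+0+0+0+1+0+0+0+0+0+0+0+0+0+0+0+0+0 mod 2 = 1
  c[18] = d·G[:,18] = (11010101001110000011010110)·(00000000000001000000000000) mod 2 = 0+0+0+0+0+0+0+0+0+0+0+0+0+0+0+0+0+0+0+0+0+0+0+0+0+0 mod 2 = 0
  c[19] = d·G[:,19] = (11010101001110000011010110)·(00000000000000100000000000) mod 2 = 0+0+0+0+0+0+0+0+0+0+0+0+0+0+0+0+0+0+0+0+0+0+0+0+0+0 mod 2 = 0
  c[20] = d·G[:,20] = (11010101001110000011010110)·(00000000000000010000000000) mod 2 = 0+0+0+0+0+0+0+0+0+0+0+0+0+0+0+0+0+0+0+0+0+0+0+0+0+0 mod 2 = 0
  c[21] = d·G[:,21] = (11010101001110000011010110)·(00000000000000001000000000) mod 2 = 0+0+0+0+0+0+0+0+0+0+0+0+0+0+0+0+0+0+0+0+0+0+0+0+0+0 mod 2 = 0
  c[22] = d·G[:,22] = (11010101001110000011010110)·(00000000000000000100000000) mod 2 = 0+0+0+0+0+0+0+0+0+0+0+0+0+0+0+0+0+0+0+0+0+0+0+0+0+0 mod 2 = 0
  c[23] = d·G[:,23] = (11010101001110000011010110)·(00000000000000000010000000) mod 2 = 0+0+0+0+0+0+0+0+0+0+0+0+0+0+0+0+0+0+1+0+0+0+0+0+0+0 mod 2 = 1
  c[24] = d·G[:,24] = (11010101001110000011010110)·(00000000000000000001000000) mod 2 = 0+0+0+0+0+0+0+0+0+0+0+0+0+0+0+0+0+0+0+1+0+0+0+0+0+0 mod 2 = 1
  c[25] = d·G[:,25] = (11010101001110000011010110)·(00000000000000000000100000) mod 2 = 0+0+0+0+0+0+0+0+0+0+0+0+0+0+0+0+0+0+0+0+0+0+0+0+0+0 mod 2 = 0
  c[26] = d·G[:,26] = (11010101001110000011010110)·(00000000000000000000010000) mod 2 = 0+0+0+0+0+0+0+0+0+0+0+0+0+0+0+0+0+0+0+0+0+1+0+0+0+0 mod 2 = 1
  c[27] = d·G[:,27] = (11010101001110000011010110)·(00000000000000000000001000) mod 2 = 0+0+0+0+0+0+0+0+0+0+0+0+0+0+0+0+0+0+0+0+0+0+0+0+0+0 mod 2 = 0
  c[28] = d·G[:,28] = (11010101001110000011010110)·(00000000000000000000000100) mod 2 = 0+0+0+0+0+0+0+0+0+0+0+0+0+0+0+0+0+0+0+0+0+0+0+1+0+0 mod 2 = 1
  c[29] = d·G[:,29] = (11010101001110000011010110)·(00000000000000000000000010) mod 2 = 0+0+0+0+0+0+0+0+0+0+0+0+0+0+0+0+0+0+0+0+0+0+0+0+1+0 mod 2 = 1
  c[30] = d·G[:,30] = (11010101001110000011010110)·(00000000000000000000000001) mod 2 = 0+0+0+0+0+0+0+0+0+0+0+0+0+0+0+0+0+0+0+0+0+0+0+0+0+0 mod 2 = 0
Codeword = 0110101001010011110000011010110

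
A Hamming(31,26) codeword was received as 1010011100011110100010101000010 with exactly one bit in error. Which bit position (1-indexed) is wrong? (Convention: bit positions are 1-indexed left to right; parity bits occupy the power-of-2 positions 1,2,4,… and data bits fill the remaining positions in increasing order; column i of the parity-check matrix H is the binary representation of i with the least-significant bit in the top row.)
Syndrome s = H · r^T (mod 2), r = 1010011100011110100010101000010:
  s[0] = (1010101010101010101010101010101)·(1010011100011110100010101000010) mod 2 = 1+0+1+0+0+0+1+0+0+0+0+0+1+0+1+0+1+0+0+0+1+0+1+0+1+0+0+0+0+0+0 mod 2 = 1
  s[1] = (0110011001100110011001100110011)·(1010011100011110100010101000010) mod 2 = 0+0+1+0+0+1+1+0+0+0+0+0+0+1+1+0+0+0+0+0+0+0+1+0+0+0+0+0+0+1+0 mod 2 = 1
  s[2] = (0001111000011110000111100001111)·(1010011100011110100010101000010) mod 2 = 0+0+0+0+0+1+1+0+0+0+0+1+1+1+1+0+0+0+0+0+1+0+1+0+0+0+0+0+0+1+0 mod 2 = 1
  s[3] = (0000000111111110000000011111111)·(1010011100011110100010101000010) mod 2 = 0+0+0+0+0+0+0+1+0+0+0+1+1+1+1+0+0+0+0+0+0+0+0+0+1+0+0+0+0+1+0 mod 2 = 1
  s[4] = (0000000000000001111111111111111)·(1010011100011110100010101000010) mod 2 = 0+0+0+0+0+0+0+0+0+0+0+0+0+0+0+0+1+0+0+0+1+0+1+0+1+0+0+0+0+1+0 mod 2 = 1
Syndrome = 11111
Column i of H is the binary representation of i, so the syndrome is the binary index of the flipped bit.
Read s = 11111 with s[0] as LSB: 1·2^0 + 1·2^1 + 1·2^2 + 1·2^3 + 1·2^4 = 31.
Error is at bit position 31.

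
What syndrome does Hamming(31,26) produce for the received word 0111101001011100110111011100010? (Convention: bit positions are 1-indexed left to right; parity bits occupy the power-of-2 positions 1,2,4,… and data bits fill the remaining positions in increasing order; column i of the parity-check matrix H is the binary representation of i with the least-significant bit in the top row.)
Syndrome s = H · r^T (mod 2), r = 0111101001011100110111011100010:
  s[0] = (1010101010101010101010101010101)·(0111101001011100110111011100010) mod 2 = 0+0+1+0+1+0+1+0+0+0+0+0+1+0+0+0+1+0+0+0+1+0+0+0+1+0+0+0+0+0+0 mod 2 = 1
  s[1] = (0110011001100110011001100110011)·(0111101001011100110111011100010) mod 2 = 0+1+1+0+0+0+1+0+0+1+0+0+0+1+0+0+0+1+0+0+0+1+0+0+0+1+0+0+0+1+0 mod 2 = 1
  s[2] = (0001111000011110000111100001111)·(0111101001011100110111011100010) mod 2 = 0+0+0+1+1+0+1+0+0+0+0+1+1+1+0+0+0+0+0+1+1+1+0+0+0+0+0+0+0+1+0 mod 2 = 0
  s[3] = (0000000111111110000000011111111)·(0111101001011100110111011100010) mod 2 = 0+0+0+0+0+0+0+0+0+1+0+1+1+1+0+0+0+0+0+0+0+0+0+1+1+1+0+0+0+1+0 mod 2 = 0
  s[4] = (0000000000000001111111111111111)·(0111101001011100110111011100010) mod 2 = 0+0+0+0+0+0+0+0+0+0+0+0+0+0+0+0+1+1+0+1+1+1+0+1+1+1+0+0+0+1+0 mod 2 = 1
Syndrome = 11001
Non-zero syndrome: error at position 19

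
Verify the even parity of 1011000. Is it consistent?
Sum of all bits: 1+0+1+1+0+0+0 = 3; 3 mod 2 = 1. Result is 1 → parity error detected.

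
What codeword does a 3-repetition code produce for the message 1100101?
Repeat each bit 3× and concatenate:
1→111  1→111  0→000  0→000  1→111  0→000  1→111
Codeword = 111111000000111000111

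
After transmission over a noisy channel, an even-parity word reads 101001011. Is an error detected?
Sum of received bits: 1+0+1+0+0+1+0+1+1 = 5; 5 mod 2 = 1. Result is 1 ≠ 0 → error detected.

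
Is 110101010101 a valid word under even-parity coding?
Sum of all bits: 1+1+0+1+0+1+0+1+0+1+0+1 = 7; 7 mod 2 = 1. Result is 1 → parity error detected.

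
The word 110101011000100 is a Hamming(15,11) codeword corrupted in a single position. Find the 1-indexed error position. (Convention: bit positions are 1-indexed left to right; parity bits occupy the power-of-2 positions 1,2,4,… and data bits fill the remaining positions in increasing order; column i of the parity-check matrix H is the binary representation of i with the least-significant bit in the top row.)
Syndrome s = H · r^T (mod 2), r = 110101011000100:
  s[0] = (101010101010101)·(110101011000100) mod 2 = 1+0+0+0+0+0+0+0+1+0+0+0+1+0+0 mod 2 = 1
  s[1] = (011001100110011)·(110101011000100) mod 2 = 0+1+0+0+0+1+0+0+0+0+0+0+0+0+0 mod 2 = 0
  s[2] = (000111100001111)·(110101011000100) mod 2 = 0+0+0+1+0+1+0+0+0+0+0+0+1+0+0 mod 2 = 1
  s[3] = (000000011111111)·(110101011000100) mod 2 = 0+0+0+0+0+0+0+1+1+0+0+0+1+0+0 mod 2 = 1
Syndrome = 1011
Column i of H is the binary representation of i, so the syndrome is the binary index of the flipped bit.
Read s = 1011 with s[0] as LSB: 1·2^0 + 0·2^1 + 1·2^2 + 1·2^3 = 13.
Error is at bit position 13.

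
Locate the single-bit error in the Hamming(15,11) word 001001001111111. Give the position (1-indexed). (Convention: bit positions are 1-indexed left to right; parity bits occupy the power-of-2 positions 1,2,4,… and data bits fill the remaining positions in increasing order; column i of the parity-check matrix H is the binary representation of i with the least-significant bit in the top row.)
Syndrome s = H · r^T (mod 2), r = 001001001111111:
  s[0] = (101010101010101)·(001001001111111) mod 2 = 0+0+1+0+0+0+0+0+1+0+1+0+1+0+1 mod 2 = 1
  s[1] = (011001100110011)·(001001001111111) mod 2 = 0+0+1+0+0+1+0+0+0+1+1+0+0+1+1 mod 2 = 0
  s[2] = (000111100001111)·(001001001111111) mod 2 = 0+0+0+0+0+1+0+0+0+0+0+1+1+1+1 mod 2 = 1
  s[3] = (000000011111111)·(001001001111111) mod 2 = 0+0+0+0+0+0+0+0+1+1+1+1+1+1+1 mod 2 = 1
Syndrome = 1011
Column i of H is the binary representation of i, so the syndrome is the binary index of the flipped bit.
Read s = 1011 with s[0] as LSB: 1·2^0 + 0·2^1 + 1·2^2 + 1·2^3 = 13.
Error is at bit position 13.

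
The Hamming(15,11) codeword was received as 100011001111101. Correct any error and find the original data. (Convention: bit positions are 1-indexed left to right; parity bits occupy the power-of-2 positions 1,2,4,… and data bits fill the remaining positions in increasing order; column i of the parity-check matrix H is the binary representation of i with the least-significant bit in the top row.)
Syndrome s = H · r^T (mod 2), r = 100011001111101:
  s[0] = (101010101010101)·(100011001111101) mod 2 = 1+0+0+0+1+0+0+0+1+0+1+0+1+0+1 mod 2 = 0
  s[1] = (011001100110011)·(100011001111101) mod 2 = 0+0+0+0+0+1+0+0+0+1+1+0+0+0+1 mod 2 = 0
  s[2] = (000111100001111)·(100011001111101) mod 2 = 0+0+0+0+1+1+0+0+0+0+0+1+1+0+1 mod 2 = 1
  s[3] = (000000011111111)·(100011001111101) mod 2 = 0+0+0+0+0+0+0+0+1+1+1+1+1+0+1 mod 2 = 0
Syndrome = 0010
Column 4 of H equals this syndrome → error at bit 4 (1-indexed).
Flip bit 4: 100011001111101 → 100111001111101
Extract data bits at positions {3,5,6,7,9,10,11,12,13,14,15}: 01101111101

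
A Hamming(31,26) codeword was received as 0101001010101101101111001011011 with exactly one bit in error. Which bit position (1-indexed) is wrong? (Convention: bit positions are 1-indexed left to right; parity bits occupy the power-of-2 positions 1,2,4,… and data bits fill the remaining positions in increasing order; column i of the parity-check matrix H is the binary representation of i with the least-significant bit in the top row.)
Syndrome s = H · r^T (mod 2), r = 0101001010101101101111001011011:
  s[0] = (1010101010101010101010101010101)·(0101001010101101101111001011011) mod 2 = 0+0+0+0+0+0+1+0+1+0+1+0+1+0+0+0+1+0+1+0+1+0+0+0+1+0+1+0+0+0+1 mod 2 = 0
  s[1] = (0110011001100110011001100110011)·(0101001010101101101111001011011) mod 2 = 0+1+0+0+0+0+1+0+0+0+1+0+0+1+0+0+0+0+1+0+0+1+0+0+0+0+1+0+0+1+1 mod 2 = 1
  s[2] = (0001111000011110000111100001111)·(0101001010101101101111001011011) mod 2 = 0+0+0+1+0+0+1+0+0+0+0+0+1+1+0+0+0+0+0+1+1+1+0+0+0+0+0+1+0+1+1 mod 2 = 0
  s[3] = (0000000111111110000000011111111)·(0101001010101101101111001011011) mod 2 = 0+0+0+0+0+0+0+0+1+0+1+0+1+1+0+0+0+0+0+0+0+0+0+0+1+0+1+1+0+1+1 mod 2 = 1
  s[4] = (0000000000000001111111111111111)·(0101001010101101101111001011011) mod 2 = 0+0+0+0+0+0+0+0+0+0+0+0+0+0+0+1+1+0+1+1+1+1+0+0+1+0+1+1+0+1+1 mod 2 = 1
Syndrome = 01011
Column i of H is the binary representation of i, so the syndrome is the binary index of the flipped bit.
Read s = 01011 with s[0] as LSB: 0·2^0 + 1·2^1 + 0·2^2 + 1·2^3 + 1·2^4 = 26.
Error is at bit position 26.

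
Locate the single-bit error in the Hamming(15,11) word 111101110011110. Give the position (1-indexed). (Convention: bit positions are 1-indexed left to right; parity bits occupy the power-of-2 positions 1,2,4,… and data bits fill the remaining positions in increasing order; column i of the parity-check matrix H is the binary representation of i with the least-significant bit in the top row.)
Syndrome s = H · r^T (mod 2), r = 111101110011110:
  s[0] = (101010101010101)·(111101110011110) mod 2 = 1+0+1+0+0+0+1+0+0+0+1+0+1+0+0 mod 2 = 1
  s[1] = (011001100110011)·(111101110011110) mod 2 = 0+1+1+0+0+1+1+0+0+0+1+0+0+1+0 mod 2 = 0
  s[2] = (000111100001111)·(111101110011110) mod 2 = 0+0+0+1+0+1+1+0+0+0+0+1+1+1+0 mod 2 = 0
  s[3] = (000000011111111)·(111101110011110) mod 2 = 0+0+0+0+0+0+0+1+0+0+1+1+1+1+0 mod 2 = 1
Syndrome = 1001
Column i of H is the binary representation of i, so the syndrome is the binary index of the flipped bit.
Read s = 1001 with s[0] as LSB: 1·2^0 + 0·2^1 + 0·2^2 + 1·2^3 = 9.
Error is at bit position 9.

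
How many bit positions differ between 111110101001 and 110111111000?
XOR = 001001010001, count of 1s = 4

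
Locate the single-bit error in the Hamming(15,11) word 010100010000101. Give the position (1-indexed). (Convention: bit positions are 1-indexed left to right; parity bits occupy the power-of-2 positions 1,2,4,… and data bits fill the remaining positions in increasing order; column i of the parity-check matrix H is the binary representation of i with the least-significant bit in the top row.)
Syndrome s = H · r^T (mod 2), r = 010100010000101:
  s[0] = (101010101010101)·(010100010000101) mod 2 = 0+0+0+0+0+0+0+0+0+0+0+0+1+0+1 mod 2 = 0
  s[1] = (011001100110011)·(010100010000101) mod 2 = 0+1+0+0+0+0+0+0+0+0+0+0+0+0+1 mod 2 = 0
  s[2] = (000111100001111)·(010100010000101) mod 2 = 0+0+0+1+0+0+0+0+0+0+0+0+1+0+1 mod 2 = 1
  s[3] = (000000011111111)·(010100010000101) mod 2 = 0+0+0+0+0+0+0+1+0+0+0+0+1+0+1 mod 2 = 1
Syndrome = 0011
Column i of H is the binary representation of i, so the syndrome is the binary index of the flipped bit.
Read s = 0011 with s[0] as LSB: 0·2^0 + 0·2^1 + 1·2^2 + 1·2^3 = 12.
Error is at bit position 12.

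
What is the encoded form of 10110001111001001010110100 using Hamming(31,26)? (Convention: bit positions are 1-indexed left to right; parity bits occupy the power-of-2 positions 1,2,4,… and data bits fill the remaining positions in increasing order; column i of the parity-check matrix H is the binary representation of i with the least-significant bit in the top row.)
Codeword c = d · G (mod 2), d = 10110001111001001010110100:
  c[0] = d·G[:,0] = (10110001111001001010110100)·(11011010101101010101010101) mod 2 = 1+0+0+1+0+0+0+0+1+0+1+0+0+1+0+0+0+0+0+0+0+1+0+1+0+0 mod 2 = 1
  c[1] = d·G[:,1] = (10110001111001001010110100)·(10110110011011001100110011) mod 2 = 1+0+1+1+0+0+0+0+0+1+1+0+0+1+0+0+1+0+0+0+1+1+0+0+0+0 mod 2 = 1
  c[2] = d·G[:,2] = (10110001111001001010110100)·(10000000000000000000000000) mod 2 = 1+0+0+0+0+0+0+0+0+0+0+0+0+0+0+0+0+0+0+0+0+0+0+0+0+0 mod 2 = 1
  c[3] = d·G[:,3] = (10110001111001001010110100)·(01110001111000111100001111) mod 2 = 0+0+1+1+0+0+0+1+1+1+1+0+0+0+0+0+1+0+0+0+0+0+0+1+0+0 mod 2 = 0
  c[4] = d·G[:,4] = (10110001111001001010110100)·(01000000000000000000000000) mod 2 = 0+0+0+0+0+0+0+0+0+0+0+0+0+0+0+0+0+0+0+0+0+0+0+0+0+0 mod 2 = 0
  c[5] = d·G[:,5] = (10110001111001001010110100)·(00100000000000000000000000) mod 2 = 0+0+1+0+0+0+0+0+0+0+0+0+0+0+0+0+0+0+0+0+0+0+0+0+0+0 mod 2 = 1
  c[6] = d·G[:,6] = (10110001111001001010110100)·(00010000000000000000000000) mod 2 = 0+0+0+1+0+0+0+0+0+0+0+0+0+0+0+0+0+0+0+0+0+0+0+0+0+0 mod 2 = 1
  c[7] = d·G[:,7] = (10110001111001001010110100)·(00001111111000000011111111) mod 2 = 0+0+0+0+0+0+0+1+1+1+1+0+0+0+0+0+0+0+1+0+1+1+0+1+0+0 mod 2 = 0
  c[8] = d·G[:,8] = (10110001111001001010110100)·(00001000000000000000000000) mod 2 = 0+0+0+0+0+0+0+0+0+0+0+0+0+0+0+0+0+0+0+0+0+0+0+0+0+0 mod 2 = 0
  c[9] = d·G[:,9] = (10110001111001001010110100)·(00000100000000000000000000) mod 2 = 0+0+0+0+0+0+0+0+0+0+0+0+0+0+0+0+0+0+0+0+0+0+0+0+0+0 mod 2 = 0
  c[10] = d·G[:,10] = (10110001111001001010110100)·(00000010000000000000000000) mod 2 = 0+0+0+0+0+0+0+0+0+0+0+0+0+0+0+0+0+0+0+0+0+0+0+0+0+0 mod 2 = 0
  c[11] = d·G[:,11] = (10110001111001001010110100)·(00000001000000000000000000) mod 2 = 0+0+0+0+0+0+0+1+0+0+0+0+0+0+0+0+0+0+0+0+0+0+0+0+0+0 mod 2 = 1
  c[12] = d·G[:,12] = (10110001111001001010110100)·(00000000100000000000000000) mod 2 = 0+0+0+0+0+0+0+0+1+0+0+0+0+0+0+0+0+0+0+0+0+0+0+0+0+0 mod 2 = 1
  c[13] = d·G[:,13] = (10110001111001001010110100)·(00000000010000000000000000) mod 2 = 0+0+0+0+0+0+0+0+0+1+0+0+0+0+0+0+0+0+0+0+0+0+0+0+0+0 mod 2 = 1
  c[14] = d·G[:,14] = (10110001111001001010110100)·(00000000001000000000000000) mod 2 = 0+0+0+0+0+0+0+0+0+0+1+0+0+0+0+0+0+0+0+0+0+0+0+0+0+0 mod 2 = 1
  c[15] = d·G[:,15] = (10110001111001001010110100)·(00000000000111111111111111) mod 2 = 0+0+0+0+0+0+0+0+0+0+0+0+0+1+0+0+1+0+1+0+1+1+0+1+0+0 mod 2 = 0
  c[16] = d·G[:,16] = (10110001111001001010110100)·(00000000000100000000000000) mod 2 = 0+0+0+0+0+0+0+0+0+0+0+0+0+0+0+0+0+0+0+0+0+0+0+0+0+0 mod 2 = 0
  c[17] = d·G[:,17] = (10110001111001001010110100)·(00000000000010000000000000) mod 2 = 0+0+0+0+0+0+0+0+0+0+0+0+0+0+0+0+0+0+0+0+0+0+0+0+0+0 mod 2 = 0
  c[18] = d·G[:,18] = (10110001111001001010110100)·(00000000000001000000000000) mod 2 = 0+0+0+0+0+0+0+0+0+0+0+0+0+1+0+0+0+0+0+0+0+0+0+0+0+0 mod 2 = 1
  c[19] = d·G[:,19] = (10110001111001001010110100)·(00000000000000100000000000) mod 2 = 0+0+0+0+0+0+0+0+0+0+0+0+0+0+0+0+0+0+0+0+0+0+0+0+0+0 mod 2 = 0
  c[20] = d·G[:,20] = (10110001111001001010110100)·(00000000000000010000000000) mod 2 = 0+0+0+0+0+0+0+0+0+0+0+0+0+0+0+0+0+0+0+0+0+0+0+0+0+0 mod 2 = 0
  c[21] = d·G[:,21] = (10110001111001001010110100)·(00000000000000001000000000) mod 2 = 0+0+0+0+0+0+0+0+0+0+0+0+0+0+0+0+1+0+0+0+0+0+0+0+0+0 mod 2 = 1
  c[22] = d·G[:,22] = (10110001111001001010110100)·(00000000000000000100000000) mod 2 = 0+0+0+0+0+0+0+0+0+0+0+0+0+0+0+0+0+0+0+0+0+0+0+0+0+0 mod 2 = 0
  c[23] = d·G[:,23] = (10110001111001001010110100)·(00000000000000000010000000) mod 2 = 0+0+0+0+0+0+0+0+0+0+0+0+0+0+0+0+0+0+1+0+0+0+0+0+0+0 mod 2 = 1
  c[24] = d·G[:,24] = (10110001111001001010110100)·(00000000000000000001000000) mod 2 = 0+0+0+0+0+0+0+0+0+0+0+0+0+0+0+0+0+0+0+0+0+0+0+0+0+0 mod 2 = 0
  c[25] = d·G[:,25] = (10110001111001001010110100)·(00000000000000000000100000) mod 2 = 0+0+0+0+0+0+0+0+0+0+0+0+0+0+0+0+0+0+0+0+1+0+0+0+0+0 mod 2 = 1
  c[26] = d·G[:,26] = (10110001111001001010110100)·(00000000000000000000010000) mod 2 = 0+0+0+0+0+0+0+0+0+0+0+0+0+0+0+0+0+0+0+0+0+1+0+0+0+0 mod 2 = 1
  c[27] = d·G[:,27] = (10110001111001001010110100)·(00000000000000000000001000) mod 2 = 0+0+0+0+0+0+0+0+0+0+0+0+0+0+0+0+0+0+0+0+0+0+0+0+0+0 mod 2 = 0
  c[28] = d·G[:,28] = (10110001111001001010110100)·(00000000000000000000000100) mod 2 = 0+0+0+0+0+0+0+0+0+0+0+0+0+0+0+0+0+0+0+0+0+0+0+1+0+0 mod 2 = 1
  c[29] = d·G[:,29] = (10110001111001001010110100)·(00000000000000000000000010) mod 2 = 0+0+0+0+0+0+0+0+0+0+0+0+0+0+0+0+0+0+0+0+0+0+0+0+0+0 mod 2 = 0
  c[30] = d·G[:,30] = (10110001111001001010110100)·(00000000000000000000000001) mod 2 = 0+0+0+0+0+0+0+0+0+0+0+0+0+0+0+0+0+0+0+0+0+0+0+0+0+0 mod 2 = 0
Codeword = 1110011000011110001001010110100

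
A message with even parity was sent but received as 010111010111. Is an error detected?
Sum of received bits: 0+1+0+1+1+1+0+1+0+1+1+1 = 8; 8 mod 2 = 0. Result is 0 → no error detected.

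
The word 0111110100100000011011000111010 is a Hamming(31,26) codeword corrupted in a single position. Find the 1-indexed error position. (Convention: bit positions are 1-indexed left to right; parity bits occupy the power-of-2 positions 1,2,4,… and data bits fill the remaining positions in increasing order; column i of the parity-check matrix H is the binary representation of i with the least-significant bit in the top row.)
Syndrome s = H · r^T (mod 2), r = 0111110100100000011011000111010:
  s[0] = (1010101010101010101010101010101)·(0111110100100000011011000111010) mod 2 = 0+0+1+0+1+0+0+0+0+0+1+0+0+0+0+0+0+0+1+0+1+0+0+0+0+0+1+0+0+0+0 mod 2 = 0
  s[1] = (0110011001100110011001100110011)·(0111110100100000011011000111010) mod 2 = 0+1+1+0+0+1+0+0+0+0+1+0+0+0+0+0+0+1+1+0+0+1+0+0+0+1+1+0+0+1+0 mod 2 = 0
  s[2] = (0001111000011110000111100001111)·(0111110100100000011011000111010) mod 2 = 0+0+0+1+1+1+0+0+0+0+0+0+0+0+0+0+0+0+0+0+1+1+0+0+0+0+0+1+0+1+0 mod 2 = 1
  s[3] = (0000000111111110000000011111111)·(0111110100100000011011000111010) mod 2 = 0+0+0+0+0+0+0+1+0+0+1+0+0+0+0+0+0+0+0+0+0+0+0+0+0+1+1+1+0+1+0 mod 2 = 0
  s[4] = (0000000000000001111111111111111)·(0111110100100000011011000111010) mod 2 = 0+0+0+0+0+0+0+0+0+0+0+0+0+0+0+0+0+1+1+0+1+1+0+0+0+1+1+1+0+1+0 mod 2 = 0
Syndrome = 00100
Column i of H is the binary representation of i, so the syndrome is the binary index of the flipped bit.
Read s = 00100 with s[0] as LSB: 0·2^0 + 0·2^1 + 1·2^2 + 0·2^3 + 0·2^4 = 4.
Error is at bit position 4.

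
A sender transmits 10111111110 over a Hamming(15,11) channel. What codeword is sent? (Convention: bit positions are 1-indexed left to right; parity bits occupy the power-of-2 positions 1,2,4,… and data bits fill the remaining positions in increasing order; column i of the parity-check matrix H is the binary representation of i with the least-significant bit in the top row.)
Codeword c = d · G (mod 2), d = 10111111110:
  c[0] = d·G[:,0] = (10111111110)·(11011010101) mod 2 = 1+0+0+1+1+0+1+0+1+0+0 mod 2 = 1
  c[1] = d·G[:,1] = (10111111110)·(10110110011) mod 2 = 1+0+1+1+0+1+1+0+0+1+0 mod 2 = 0
  c[2] = d·G[:,2] = (10111111110)·(10000000000) mod 2 = 1+0+0+0+0+0+0+0+0+0+0 mod 2 = 1
  c[3] = d·G[:,3] = (10111111110)·(01110001111) mod 2 = 0+0+1+1+0+0+0+1+1+1+0 mod 2 = 1
  c[4] = d·G[:,4] = (10111111110)·(01000000000) mod 2 = 0+0+0+0+0+0+0+0+0+0+0 mod 2 = 0
  c[5] = d·G[:,5] = (10111111110)·(00100000000) mod 2 = 0+0+1+0+0+0+0+0+0+0+0 mod 2 = 1
  c[6] = d·G[:,6] = (10111111110)·(00010000000) mod 2 = 0+0+0+1+0+0+0+0+0+0+0 mod 2 = 1
  c[7] = d·G[:,7] = (10111111110)·(00001111111) mod 2 = 0+0+0+0+1+1+1+1+1+1+0 mod 2 = 0
  c[8] = d·G[:,8] = (10111111110)·(00001000000) mod 2 = 0+0+0+0+1+0+0+0+0+0+0 mod 2 = 1
  c[9] = d·G[:,9] = (10111111110)·(00000100000) mod 2 = 0+0+0+0+0+1+0+0+0+0+0 mod 2 = 1
  c[10] = d·G[:,10] = (10111111110)·(00000010000) mod 2 = 0+0+0+0+0+0+1+0+0+0+0 mod 2 = 1
  c[11] = d·G[:,11] = (10111111110)·(00000001000) mod 2 = 0+0+0+0+0+0+0+1+0+0+0 mod 2 = 1
  c[12] = d·G[:,12] = (10111111110)·(00000000100) mod 2 = 0+0+0+0+0+0+0+0+1+0+0 mod 2 = 1
  c[13] = d·G[:,13] = (10111111110)·(00000000010) mod 2 = 0+0+0+0+0+0+0+0+0+1+0 mod 2 = 1
  c[14] = d·G[:,14] = (10111111110)·(00000000001) mod 2 = 0+0+0+0+0+0+0+0+0+0+0 mod 2 = 0
Codeword = 101101101111110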